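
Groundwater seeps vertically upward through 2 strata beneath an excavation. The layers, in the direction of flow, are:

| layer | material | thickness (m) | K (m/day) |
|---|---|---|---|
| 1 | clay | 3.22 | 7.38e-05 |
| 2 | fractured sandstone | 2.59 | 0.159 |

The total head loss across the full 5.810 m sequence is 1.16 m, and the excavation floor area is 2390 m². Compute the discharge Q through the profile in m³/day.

Flow is perpendicular to layering, so the layers act in series and the equivalent K is the thickness-weighted harmonic mean.
Total thickness L = 3.22 + 2.59 = 5.810 m.
Σ(b_i/K_i) = 3.22/7.38e-05 + 2.59/0.159 = 43648 d.
K_eq = L / Σ(b_i/K_i) = 5.810 / 43648 = 0.0001331 m/day.
Q = K_eq · A · (Δh/L) = 0.0001331 × 2390 × (1.16/5.810) = 0.06352 m³/day.

0.0635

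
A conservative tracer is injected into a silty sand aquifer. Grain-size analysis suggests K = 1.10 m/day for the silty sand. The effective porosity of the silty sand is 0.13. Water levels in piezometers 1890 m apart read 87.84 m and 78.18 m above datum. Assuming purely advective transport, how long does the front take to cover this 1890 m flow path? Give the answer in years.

120

Hydraulic gradient i = (87.84 − 78.18) / 1890 = 9.66 / 1890 = 0.005111.
Darcy flux q = K · i = 1.100 × 0.005111 = 0.005622 m/day.
Seepage velocity v = q / n_e = 0.005622 / 0.13 = 0.04325 m/day.
Travel time t = L / v = 1890 / 0.04325 = 43702 days = 119.6 years.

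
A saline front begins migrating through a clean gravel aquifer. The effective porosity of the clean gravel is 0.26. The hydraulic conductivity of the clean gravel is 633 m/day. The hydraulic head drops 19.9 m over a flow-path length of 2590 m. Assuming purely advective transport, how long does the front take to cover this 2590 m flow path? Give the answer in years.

0.379

Hydraulic gradient i = Δh / L = 19.9 / 2590 = 0.007683.
Darcy flux q = K · i = 633.0 × 0.007683 = 4.864 m/day.
Seepage velocity v = q / n_e = 4.864 / 0.26 = 18.71 m/day.
Travel time t = L / v = 2590 / 18.71 = 138.5 days = 0.3791 years.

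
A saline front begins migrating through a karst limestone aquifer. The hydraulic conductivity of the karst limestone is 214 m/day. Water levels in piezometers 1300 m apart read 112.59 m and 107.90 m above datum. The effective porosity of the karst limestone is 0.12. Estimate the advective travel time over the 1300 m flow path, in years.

Hydraulic gradient i = (112.59 − 107.90) / 1300 = 4.69 / 1300 = 0.003608.
Darcy flux q = K · i = 214.0 × 0.003608 = 0.7720 m/day.
Seepage velocity v = q / n_e = 0.7720 / 0.12 = 6.434 m/day.
Travel time t = L / v = 1300 / 6.434 = 202.1 days = 0.5532 years.

0.553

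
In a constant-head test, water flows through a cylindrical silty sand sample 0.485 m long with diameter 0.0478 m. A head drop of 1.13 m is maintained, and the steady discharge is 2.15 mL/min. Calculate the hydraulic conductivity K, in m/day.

Cross-sectional area A = π·(d/2)² = π × (0.0478/2)² = 0.001795 m².
Convert discharge: 2.15 mL/min = 3.583e-08 m³/s.
Darcy's law rearranged: K = Q·L / (A·Δh) = 3.583e-08 × 0.485 / (0.001795 × 1.13) = 8.570e-06 m/s = 0.7405 m/day.

0.740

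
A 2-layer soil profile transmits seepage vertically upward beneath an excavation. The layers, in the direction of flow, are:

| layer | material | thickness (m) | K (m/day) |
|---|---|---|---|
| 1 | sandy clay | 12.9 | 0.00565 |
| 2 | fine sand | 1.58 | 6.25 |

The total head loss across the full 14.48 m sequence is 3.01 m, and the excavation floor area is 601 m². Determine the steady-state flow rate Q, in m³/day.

0.792

Flow is perpendicular to layering, so the layers act in series and the equivalent K is the thickness-weighted harmonic mean.
Total thickness L = 12.9 + 1.58 = 14.48 m.
Σ(b_i/K_i) = 12.9/0.00565 + 1.58/6.25 = 2283 d.
K_eq = L / Σ(b_i/K_i) = 14.48 / 2283 = 0.006341 m/day.
Q = K_eq · A · (Δh/L) = 0.006341 × 601 × (3.01/14.48) = 0.7922 m³/day.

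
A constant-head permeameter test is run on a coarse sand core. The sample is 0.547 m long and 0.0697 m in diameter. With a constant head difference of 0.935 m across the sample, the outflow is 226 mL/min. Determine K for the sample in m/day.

49.9

Cross-sectional area A = π·(d/2)² = π × (0.0697/2)² = 0.003816 m².
Convert discharge: 226 mL/min = 3.767e-06 m³/s.
Darcy's law rearranged: K = Q·L / (A·Δh) = 3.767e-06 × 0.547 / (0.003816 × 0.935) = 0.0005775 m/s = 49.90 m/day.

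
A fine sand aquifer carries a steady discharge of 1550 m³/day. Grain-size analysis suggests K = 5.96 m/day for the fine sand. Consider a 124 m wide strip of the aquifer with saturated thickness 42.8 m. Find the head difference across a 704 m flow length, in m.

34.5

Cross-sectional area A = 124 × 42.8 = 5307 m².
From Q = K·A·i, i = Q / (K·A) = 1550 / (5.960 × 5307) = 0.04900.
Head loss Δh = i · L = 0.04900 × 704 = 34.50 m.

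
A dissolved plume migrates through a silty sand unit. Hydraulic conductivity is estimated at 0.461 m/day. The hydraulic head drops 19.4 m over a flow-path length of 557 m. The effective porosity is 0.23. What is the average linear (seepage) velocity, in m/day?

Hydraulic gradient i = Δh / L = 19.4 / 557 = 0.03483.
Darcy flux q = K · i = 0.4610 × 0.03483 = 0.01606 m/day.
Seepage velocity v = q / n_e = 0.01606 / 0.23 = 0.06981 m/day.

0.0698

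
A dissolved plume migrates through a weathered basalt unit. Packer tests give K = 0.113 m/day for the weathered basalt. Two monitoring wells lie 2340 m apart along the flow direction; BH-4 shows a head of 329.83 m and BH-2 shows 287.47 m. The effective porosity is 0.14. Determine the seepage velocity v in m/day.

0.0146

Hydraulic gradient i = (329.83 − 287.47) / 2340 = 42.36 / 2340 = 0.01810.
Darcy flux q = K · i = 0.1130 × 0.01810 = 0.002046 m/day.
Seepage velocity v = q / n_e = 0.002046 / 0.14 = 0.01461 m/day.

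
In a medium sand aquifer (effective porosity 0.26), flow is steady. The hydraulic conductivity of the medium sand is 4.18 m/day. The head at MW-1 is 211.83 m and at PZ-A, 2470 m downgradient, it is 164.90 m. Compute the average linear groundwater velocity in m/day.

0.305

Hydraulic gradient i = (211.83 − 164.90) / 2470 = 46.93 / 2470 = 0.01900.
Darcy flux q = K · i = 4.180 × 0.01900 = 0.07942 m/day.
Seepage velocity v = q / n_e = 0.07942 / 0.26 = 0.3055 m/day.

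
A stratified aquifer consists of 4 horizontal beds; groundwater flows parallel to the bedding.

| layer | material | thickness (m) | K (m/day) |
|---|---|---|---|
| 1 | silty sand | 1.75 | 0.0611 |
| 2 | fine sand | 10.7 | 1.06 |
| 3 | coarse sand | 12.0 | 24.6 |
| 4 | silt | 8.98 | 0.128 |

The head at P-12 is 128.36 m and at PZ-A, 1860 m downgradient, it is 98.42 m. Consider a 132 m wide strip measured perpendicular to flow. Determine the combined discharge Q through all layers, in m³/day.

654

Flow is parallel to layering, so each bed carries its own Darcy discharge and the transmissivities add.
Σ(K_i·b_i) = 0.0611×1.75 + 1.06×10.7 + 24.6×12.0 + 0.128×8.98 = 307.8 m²/day.
Hydraulic gradient i = (128.36 − 98.42) / 1860 = 29.94 / 1860 = 0.01610.
Q = Σ(K_i·b_i) · W · i = 307.8 × 132 × 0.01610 = 654.0 m³/day.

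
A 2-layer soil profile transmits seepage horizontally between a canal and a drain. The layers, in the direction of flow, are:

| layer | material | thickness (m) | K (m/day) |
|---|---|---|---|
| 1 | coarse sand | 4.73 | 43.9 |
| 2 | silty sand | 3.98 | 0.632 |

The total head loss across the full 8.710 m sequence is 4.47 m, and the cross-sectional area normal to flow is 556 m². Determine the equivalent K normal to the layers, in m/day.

1.36

Flow is perpendicular to layering, so the layers act in series and the equivalent K is the thickness-weighted harmonic mean.
Total thickness L = 4.73 + 3.98 = 8.710 m.
Σ(b_i/K_i) = 4.73/43.9 + 3.98/0.632 = 6.405 d.
K_eq = L / Σ(b_i/K_i) = 8.710 / 6.405 = 1.360 m/day.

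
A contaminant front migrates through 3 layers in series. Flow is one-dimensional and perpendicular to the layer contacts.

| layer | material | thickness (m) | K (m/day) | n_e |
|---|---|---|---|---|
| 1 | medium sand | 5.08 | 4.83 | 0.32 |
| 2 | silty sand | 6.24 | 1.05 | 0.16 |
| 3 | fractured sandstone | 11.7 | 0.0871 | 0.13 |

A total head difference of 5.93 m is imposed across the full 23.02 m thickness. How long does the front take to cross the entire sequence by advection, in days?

98.8

With flow normal to the layers, continuity requires the same specific discharge q through every layer.
Σ(b_i/K_i) = 5.08/4.83 + 6.24/1.05 + 11.7/0.0871 = 141.3 d.
q = Δh / Σ(b_i/K_i) = 5.93 / 141.3 = 0.04196 m/day.
In each layer the seepage velocity is v_i = q/n_i, so the layer transit time is t_i = b_i·n_i / q:
  layer 1 (medium sand): t_1 = 5.08 × 0.32 / 0.04196 = 38.74 d
  layer 2 (silty sand): t_2 = 6.24 × 0.16 / 0.04196 = 23.79 d
  layer 3 (fractured sandstone): t_3 = 11.7 × 0.13 / 0.04196 = 36.25 d
Total t = Σ t_i = 98.78 days.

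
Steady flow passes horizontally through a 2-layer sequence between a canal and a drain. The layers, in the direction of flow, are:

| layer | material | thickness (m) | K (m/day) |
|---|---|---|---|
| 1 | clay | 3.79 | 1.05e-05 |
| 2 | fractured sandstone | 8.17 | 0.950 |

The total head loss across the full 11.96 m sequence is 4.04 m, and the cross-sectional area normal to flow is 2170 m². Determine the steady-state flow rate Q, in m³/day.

0.0243

Flow is perpendicular to layering, so the layers act in series and the equivalent K is the thickness-weighted harmonic mean.
Total thickness L = 3.79 + 8.17 = 11.96 m.
Σ(b_i/K_i) = 3.79/1.05e-05 + 8.17/0.950 = 3.610e+05 d.
K_eq = L / Σ(b_i/K_i) = 11.96 / 3.610e+05 = 3.313e-05 m/day.
Q = K_eq · A · (Δh/L) = 3.313e-05 × 2170 × (4.04/11.96) = 0.02429 m³/day.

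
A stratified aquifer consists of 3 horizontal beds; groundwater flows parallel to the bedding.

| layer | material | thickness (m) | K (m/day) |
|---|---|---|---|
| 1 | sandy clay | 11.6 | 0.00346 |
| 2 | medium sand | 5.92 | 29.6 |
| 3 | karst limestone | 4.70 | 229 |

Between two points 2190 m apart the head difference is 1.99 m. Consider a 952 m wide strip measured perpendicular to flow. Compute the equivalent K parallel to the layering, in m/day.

Flow is parallel to layering, so each bed carries its own Darcy discharge and the transmissivities add.
Σ(K_i·b_i) = 0.00346×11.6 + 29.6×5.92 + 229×4.70 = 1252 m²/day.
Total thickness b = 22.22 m, so K_eq = Σ(K_i·b_i)/b = 56.33 m/day.

56.3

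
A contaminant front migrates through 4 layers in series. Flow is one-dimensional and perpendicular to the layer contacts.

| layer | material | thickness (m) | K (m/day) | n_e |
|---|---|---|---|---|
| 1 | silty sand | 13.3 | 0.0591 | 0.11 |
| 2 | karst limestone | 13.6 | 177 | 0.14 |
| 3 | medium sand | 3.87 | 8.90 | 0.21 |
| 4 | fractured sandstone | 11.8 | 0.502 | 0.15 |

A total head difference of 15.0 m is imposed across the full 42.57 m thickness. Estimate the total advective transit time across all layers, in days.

With flow normal to the layers, continuity requires the same specific discharge q through every layer.
Σ(b_i/K_i) = 13.3/0.0591 + 13.6/177 + 3.87/8.90 + 11.8/0.502 = 249.1 d.
q = Δh / Σ(b_i/K_i) = 15.0 / 249.1 = 0.06023 m/day.
In each layer the seepage velocity is v_i = q/n_i, so the layer transit time is t_i = b_i·n_i / q:
  layer 1 (silty sand): t_1 = 13.3 × 0.11 / 0.06023 = 24.29 d
  layer 2 (karst limestone): t_2 = 13.6 × 0.14 / 0.06023 = 31.61 d
  layer 3 (medium sand): t_3 = 3.87 × 0.21 / 0.06023 = 13.49 d
  layer 4 (fractured sandstone): t_4 = 11.8 × 0.15 / 0.06023 = 29.39 d
Total t = Σ t_i = 98.79 days.

98.8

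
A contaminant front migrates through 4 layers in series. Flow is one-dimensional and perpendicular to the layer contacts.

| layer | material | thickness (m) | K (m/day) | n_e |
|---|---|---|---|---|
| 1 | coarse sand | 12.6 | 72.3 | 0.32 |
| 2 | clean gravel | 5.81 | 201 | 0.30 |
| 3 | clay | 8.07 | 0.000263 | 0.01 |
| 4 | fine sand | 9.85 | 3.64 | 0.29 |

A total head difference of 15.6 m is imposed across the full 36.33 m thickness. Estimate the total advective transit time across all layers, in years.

46.9

With flow normal to the layers, continuity requires the same specific discharge q through every layer.
Σ(b_i/K_i) = 12.6/72.3 + 5.81/201 + 8.07/0.000263 + 9.85/3.64 = 30687 d.
q = Δh / Σ(b_i/K_i) = 15.6 / 30687 = 0.0005084 m/day.
In each layer the seepage velocity is v_i = q/n_i, so the layer transit time is t_i = b_i·n_i / q:
  layer 1 (coarse sand): t_1 = 12.6 × 0.32 / 0.0005084 = 7931 d
  layer 2 (clean gravel): t_2 = 5.81 × 0.30 / 0.0005084 = 3429 d
  layer 3 (clay): t_3 = 8.07 × 0.01 / 0.0005084 = 158.7 d
  layer 4 (fine sand): t_4 = 9.85 × 0.29 / 0.0005084 = 5619 d
Total t = Σ t_i = 17138 days = 46.92 years.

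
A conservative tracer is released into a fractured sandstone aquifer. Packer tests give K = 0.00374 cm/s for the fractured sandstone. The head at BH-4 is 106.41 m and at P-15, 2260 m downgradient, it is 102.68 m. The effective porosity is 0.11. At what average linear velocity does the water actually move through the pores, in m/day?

0.0485

Convert K: 0.00374 cm/s × 864 = 3.231 m/day.
Hydraulic gradient i = (106.41 − 102.68) / 2260 = 3.73 / 2260 = 0.001650.
Darcy flux q = K · i = 3.231 × 0.001650 = 0.005333 m/day.
Seepage velocity v = q / n_e = 0.005333 / 0.11 = 0.04848 m/day.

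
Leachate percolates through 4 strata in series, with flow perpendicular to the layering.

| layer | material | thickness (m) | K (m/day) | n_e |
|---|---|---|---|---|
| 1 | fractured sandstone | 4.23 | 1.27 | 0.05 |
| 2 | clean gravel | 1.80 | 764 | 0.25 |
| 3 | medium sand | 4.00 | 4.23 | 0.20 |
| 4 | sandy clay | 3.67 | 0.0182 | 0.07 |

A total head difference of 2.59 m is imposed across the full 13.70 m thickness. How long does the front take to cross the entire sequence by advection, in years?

0.374

With flow normal to the layers, continuity requires the same specific discharge q through every layer.
Σ(b_i/K_i) = 4.23/1.27 + 1.80/764 + 4.00/4.23 + 3.67/0.0182 = 205.9 d.
q = Δh / Σ(b_i/K_i) = 2.59 / 205.9 = 0.01258 m/day.
In each layer the seepage velocity is v_i = q/n_i, so the layer transit time is t_i = b_i·n_i / q:
  layer 1 (fractured sandstone): t_1 = 4.23 × 0.05 / 0.01258 = 16.82 d
  layer 2 (clean gravel): t_2 = 1.80 × 0.25 / 0.01258 = 35.78 d
  layer 3 (medium sand): t_3 = 4.00 × 0.20 / 0.01258 = 63.61 d
  layer 4 (sandy clay): t_4 = 3.67 × 0.07 / 0.01258 = 20.43 d
Total t = Σ t_i = 136.6 days = 0.3741 years.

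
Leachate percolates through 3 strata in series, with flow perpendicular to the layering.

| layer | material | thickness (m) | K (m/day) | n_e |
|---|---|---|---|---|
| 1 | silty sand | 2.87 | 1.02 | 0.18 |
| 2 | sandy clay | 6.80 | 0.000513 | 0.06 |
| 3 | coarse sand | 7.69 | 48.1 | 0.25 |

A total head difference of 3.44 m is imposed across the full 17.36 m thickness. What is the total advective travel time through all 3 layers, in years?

30.0

With flow normal to the layers, continuity requires the same specific discharge q through every layer.
Σ(b_i/K_i) = 2.87/1.02 + 6.80/0.000513 + 7.69/48.1 = 13258 d.
q = Δh / Σ(b_i/K_i) = 3.44 / 13258 = 0.0002595 m/day.
In each layer the seepage velocity is v_i = q/n_i, so the layer transit time is t_i = b_i·n_i / q:
  layer 1 (silty sand): t_1 = 2.87 × 0.18 / 0.0002595 = 1991 d
  layer 2 (sandy clay): t_2 = 6.80 × 0.06 / 0.0002595 = 1573 d
  layer 3 (coarse sand): t_3 = 7.69 × 0.25 / 0.0002595 = 7410 d
Total t = Σ t_i = 10973 days = 30.04 years.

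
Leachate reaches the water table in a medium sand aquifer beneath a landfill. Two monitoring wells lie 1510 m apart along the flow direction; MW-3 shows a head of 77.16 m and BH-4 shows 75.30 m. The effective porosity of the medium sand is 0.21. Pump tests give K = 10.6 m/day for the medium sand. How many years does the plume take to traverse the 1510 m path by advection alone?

66.5

Hydraulic gradient i = (77.16 − 75.30) / 1510 = 1.86 / 1510 = 0.001232.
Darcy flux q = K · i = 10.60 × 0.001232 = 0.01306 m/day.
Seepage velocity v = q / n_e = 0.01306 / 0.21 = 0.06218 m/day.
Travel time t = L / v = 1510 / 0.06218 = 24286 days = 66.49 years.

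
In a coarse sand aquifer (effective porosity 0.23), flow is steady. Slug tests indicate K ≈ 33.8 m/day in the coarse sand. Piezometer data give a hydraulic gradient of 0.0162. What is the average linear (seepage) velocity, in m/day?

2.38

Hydraulic gradient i = 0.0162.
Darcy flux q = K · i = 33.80 × 0.01620 = 0.5476 m/day.
Seepage velocity v = q / n_e = 0.5476 / 0.23 = 2.381 m/day.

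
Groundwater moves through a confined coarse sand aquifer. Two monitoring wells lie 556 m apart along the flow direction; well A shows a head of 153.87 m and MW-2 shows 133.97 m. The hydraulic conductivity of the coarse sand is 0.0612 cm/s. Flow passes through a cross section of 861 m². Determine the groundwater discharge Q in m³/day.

1630

Convert K: 0.0612 cm/s × 864 = 52.88 m/day.
Hydraulic gradient i = (153.87 − 133.97) / 556 = 19.9 / 556 = 0.03579.
Darcy's law: Q = K · A · i = 52.88 × 861.0 × 0.03579 = 1629 m³/day.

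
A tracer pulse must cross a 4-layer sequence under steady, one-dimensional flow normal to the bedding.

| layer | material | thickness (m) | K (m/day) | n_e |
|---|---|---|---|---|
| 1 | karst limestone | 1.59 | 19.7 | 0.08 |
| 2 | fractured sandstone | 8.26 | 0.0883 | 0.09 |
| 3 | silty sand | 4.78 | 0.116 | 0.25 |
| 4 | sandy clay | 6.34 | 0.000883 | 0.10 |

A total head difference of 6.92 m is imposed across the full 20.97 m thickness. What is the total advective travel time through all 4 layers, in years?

7.81

With flow normal to the layers, continuity requires the same specific discharge q through every layer.
Σ(b_i/K_i) = 1.59/19.7 + 8.26/0.0883 + 4.78/0.116 + 6.34/0.000883 = 7315 d.
q = Δh / Σ(b_i/K_i) = 6.92 / 7315 = 0.0009460 m/day.
In each layer the seepage velocity is v_i = q/n_i, so the layer transit time is t_i = b_i·n_i / q:
  layer 1 (karst limestone): t_1 = 1.59 × 0.08 / 0.0009460 = 134.5 d
  layer 2 (fractured sandstone): t_2 = 8.26 × 0.09 / 0.0009460 = 785.8 d
  layer 3 (silty sand): t_3 = 4.78 × 0.25 / 0.0009460 = 1263 d
  layer 4 (sandy clay): t_4 = 6.34 × 0.10 / 0.0009460 = 670.2 d
Total t = Σ t_i = 2854 days = 7.813 years.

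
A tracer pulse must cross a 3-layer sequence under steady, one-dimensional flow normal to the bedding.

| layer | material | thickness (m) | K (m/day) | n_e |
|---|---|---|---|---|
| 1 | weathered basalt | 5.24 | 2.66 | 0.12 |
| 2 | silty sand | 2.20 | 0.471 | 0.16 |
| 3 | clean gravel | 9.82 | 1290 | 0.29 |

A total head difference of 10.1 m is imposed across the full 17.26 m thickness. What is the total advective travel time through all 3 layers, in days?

2.52

With flow normal to the layers, continuity requires the same specific discharge q through every layer.
Σ(b_i/K_i) = 5.24/2.66 + 2.20/0.471 + 9.82/1290 = 6.648 d.
q = Δh / Σ(b_i/K_i) = 10.1 / 6.648 = 1.519 m/day.
In each layer the seepage velocity is v_i = q/n_i, so the layer transit time is t_i = b_i·n_i / q:
  layer 1 (weathered basalt): t_1 = 5.24 × 0.12 / 1.519 = 0.4139 d
  layer 2 (silty sand): t_2 = 2.20 × 0.16 / 1.519 = 0.2317 d
  layer 3 (clean gravel): t_3 = 9.82 × 0.29 / 1.519 = 1.875 d
Total t = Σ t_i = 2.520 days.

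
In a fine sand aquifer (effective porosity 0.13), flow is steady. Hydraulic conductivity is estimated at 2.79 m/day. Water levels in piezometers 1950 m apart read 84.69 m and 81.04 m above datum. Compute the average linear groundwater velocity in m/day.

Hydraulic gradient i = (84.69 − 81.04) / 1950 = 3.65 / 1950 = 0.001872.
Darcy flux q = K · i = 2.790 × 0.001872 = 0.005222 m/day.
Seepage velocity v = q / n_e = 0.005222 / 0.13 = 0.04017 m/day.

0.0402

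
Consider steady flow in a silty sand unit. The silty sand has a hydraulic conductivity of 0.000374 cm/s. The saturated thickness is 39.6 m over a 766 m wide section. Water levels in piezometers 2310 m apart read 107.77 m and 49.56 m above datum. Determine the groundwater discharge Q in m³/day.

Convert K: 0.000374 cm/s × 864 = 0.3231 m/day.
Cross-sectional area A = 766 × 39.6 = 30334 m².
Hydraulic gradient i = (107.77 − 49.56) / 2310 = 58.21 / 2310 = 0.02520.
Darcy's law: Q = K · A · i = 0.3231 × 30334 × 0.02520 = 247.0 m³/day.

247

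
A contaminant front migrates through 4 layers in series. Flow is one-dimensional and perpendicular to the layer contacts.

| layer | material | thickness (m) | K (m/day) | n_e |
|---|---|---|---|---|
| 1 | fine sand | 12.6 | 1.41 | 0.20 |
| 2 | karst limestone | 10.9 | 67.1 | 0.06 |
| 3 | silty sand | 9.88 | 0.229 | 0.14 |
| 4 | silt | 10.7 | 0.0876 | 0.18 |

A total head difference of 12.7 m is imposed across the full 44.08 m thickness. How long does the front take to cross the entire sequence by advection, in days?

89.0

With flow normal to the layers, continuity requires the same specific discharge q through every layer.
Σ(b_i/K_i) = 12.6/1.41 + 10.9/67.1 + 9.88/0.229 + 10.7/0.0876 = 174.4 d.
q = Δh / Σ(b_i/K_i) = 12.7 / 174.4 = 0.07283 m/day.
In each layer the seepage velocity is v_i = q/n_i, so the layer transit time is t_i = b_i·n_i / q:
  layer 1 (fine sand): t_1 = 12.6 × 0.20 / 0.07283 = 34.60 d
  layer 2 (karst limestone): t_2 = 10.9 × 0.06 / 0.07283 = 8.980 d
  layer 3 (silty sand): t_3 = 9.88 × 0.14 / 0.07283 = 18.99 d
  layer 4 (silt): t_4 = 10.7 × 0.18 / 0.07283 = 26.45 d
Total t = Σ t_i = 89.02 days.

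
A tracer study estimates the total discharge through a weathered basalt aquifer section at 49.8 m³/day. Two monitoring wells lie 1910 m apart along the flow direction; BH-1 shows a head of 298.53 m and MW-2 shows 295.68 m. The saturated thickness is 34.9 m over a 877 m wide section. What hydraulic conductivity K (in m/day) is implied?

1.09

Cross-sectional area A = 877 × 34.9 = 30607 m².
Hydraulic gradient i = (298.53 − 295.68) / 1910 = 2.85 / 1910 = 0.001492.
From Q = K·A·i, K = Q / (A·i) = 49.8 / (30607 × 0.001492) = 1.090 m/day.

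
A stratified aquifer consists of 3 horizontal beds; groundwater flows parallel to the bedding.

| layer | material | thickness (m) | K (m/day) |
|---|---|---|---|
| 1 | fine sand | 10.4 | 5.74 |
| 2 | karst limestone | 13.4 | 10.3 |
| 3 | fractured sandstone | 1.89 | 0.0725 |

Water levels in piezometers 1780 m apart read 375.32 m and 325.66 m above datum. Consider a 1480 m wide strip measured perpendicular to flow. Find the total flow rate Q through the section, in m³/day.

8170

Flow is parallel to layering, so each bed carries its own Darcy discharge and the transmissivities add.
Σ(K_i·b_i) = 5.74×10.4 + 10.3×13.4 + 0.0725×1.89 = 197.9 m²/day.
Hydraulic gradient i = (375.32 − 325.66) / 1780 = 49.66 / 1780 = 0.02790.
Q = Σ(K_i·b_i) · W · i = 197.9 × 1480 × 0.02790 = 8169 m³/day.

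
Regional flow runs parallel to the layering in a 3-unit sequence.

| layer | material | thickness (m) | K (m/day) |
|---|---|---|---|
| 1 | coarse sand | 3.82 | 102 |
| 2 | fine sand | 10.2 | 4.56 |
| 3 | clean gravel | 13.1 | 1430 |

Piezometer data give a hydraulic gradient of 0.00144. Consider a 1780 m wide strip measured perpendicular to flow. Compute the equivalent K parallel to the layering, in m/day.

707

Flow is parallel to layering, so each bed carries its own Darcy discharge and the transmissivities add.
Σ(K_i·b_i) = 102×3.82 + 4.56×10.2 + 1430×13.1 = 19169 m²/day.
Total thickness b = 27.12 m, so K_eq = Σ(K_i·b_i)/b = 706.8 m/day.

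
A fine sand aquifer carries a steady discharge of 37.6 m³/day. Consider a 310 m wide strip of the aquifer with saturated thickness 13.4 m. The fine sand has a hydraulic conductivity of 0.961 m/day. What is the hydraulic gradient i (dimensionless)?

0.00942

Cross-sectional area A = 310 × 13.4 = 4154 m².
From Q = K·A·i, i = Q / (K·A) = 37.6 / (0.9610 × 4154) = 0.009419.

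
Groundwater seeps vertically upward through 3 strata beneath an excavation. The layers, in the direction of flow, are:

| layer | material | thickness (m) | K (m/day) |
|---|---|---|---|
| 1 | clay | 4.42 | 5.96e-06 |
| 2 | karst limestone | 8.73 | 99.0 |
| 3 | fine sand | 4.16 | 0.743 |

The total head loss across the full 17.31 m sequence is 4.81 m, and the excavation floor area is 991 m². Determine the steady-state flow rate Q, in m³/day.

Flow is perpendicular to layering, so the layers act in series and the equivalent K is the thickness-weighted harmonic mean.
Total thickness L = 4.42 + 8.73 + 4.16 = 17.31 m.
Σ(b_i/K_i) = 4.42/5.96e-06 + 8.73/99.0 + 4.16/0.743 = 7.416e+05 d.
K_eq = L / Σ(b_i/K_i) = 17.31 / 7.416e+05 = 2.334e-05 m/day.
Q = K_eq · A · (Δh/L) = 2.334e-05 × 991 × (4.81/17.31) = 0.006427 m³/day.

0.00643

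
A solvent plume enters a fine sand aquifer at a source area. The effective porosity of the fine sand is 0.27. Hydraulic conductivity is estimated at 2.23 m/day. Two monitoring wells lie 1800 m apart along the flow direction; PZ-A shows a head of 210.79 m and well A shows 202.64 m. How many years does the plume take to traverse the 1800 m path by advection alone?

132

Hydraulic gradient i = (210.79 − 202.64) / 1800 = 8.15 / 1800 = 0.004528.
Darcy flux q = K · i = 2.230 × 0.004528 = 0.01010 m/day.
Seepage velocity v = q / n_e = 0.01010 / 0.27 = 0.03740 m/day.
Travel time t = L / v = 1800 / 0.03740 = 48133 days = 131.8 years.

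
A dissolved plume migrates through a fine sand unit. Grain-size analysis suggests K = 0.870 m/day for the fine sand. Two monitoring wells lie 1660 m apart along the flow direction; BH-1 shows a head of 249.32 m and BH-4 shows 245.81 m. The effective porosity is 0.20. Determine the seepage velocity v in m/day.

0.00920

Hydraulic gradient i = (249.32 − 245.81) / 1660 = 3.51 / 1660 = 0.002114.
Darcy flux q = K · i = 0.8700 × 0.002114 = 0.001840 m/day.
Seepage velocity v = q / n_e = 0.001840 / 0.20 = 0.009198 m/day.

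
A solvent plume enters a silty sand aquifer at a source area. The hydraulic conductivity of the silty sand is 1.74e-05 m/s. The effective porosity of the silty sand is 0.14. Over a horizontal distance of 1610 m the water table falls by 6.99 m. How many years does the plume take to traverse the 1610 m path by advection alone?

94.5

Convert K: 1.74e-05 m/s × 86400 = 1.503 m/day.
Hydraulic gradient i = Δh / L = 6.99 / 1610 = 0.004342.
Darcy flux q = K · i = 1.503 × 0.004342 = 0.006527 m/day.
Seepage velocity v = q / n_e = 0.006527 / 0.14 = 0.04662 m/day.
Travel time t = L / v = 1610 / 0.04662 = 34533 days = 94.55 years.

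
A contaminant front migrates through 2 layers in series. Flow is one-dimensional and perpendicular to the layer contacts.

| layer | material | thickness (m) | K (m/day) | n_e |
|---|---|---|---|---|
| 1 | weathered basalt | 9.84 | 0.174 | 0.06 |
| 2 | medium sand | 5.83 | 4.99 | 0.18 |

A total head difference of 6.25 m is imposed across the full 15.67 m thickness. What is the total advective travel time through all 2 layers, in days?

With flow normal to the layers, continuity requires the same specific discharge q through every layer.
Σ(b_i/K_i) = 9.84/0.174 + 5.83/4.99 = 57.72 d.
q = Δh / Σ(b_i/K_i) = 6.25 / 57.72 = 0.1083 m/day.
In each layer the seepage velocity is v_i = q/n_i, so the layer transit time is t_i = b_i·n_i / q:
  layer 1 (weathered basalt): t_1 = 9.84 × 0.06 / 0.1083 = 5.452 d
  layer 2 (medium sand): t_2 = 5.83 × 0.18 / 0.1083 = 9.691 d
Total t = Σ t_i = 15.14 days.

15.1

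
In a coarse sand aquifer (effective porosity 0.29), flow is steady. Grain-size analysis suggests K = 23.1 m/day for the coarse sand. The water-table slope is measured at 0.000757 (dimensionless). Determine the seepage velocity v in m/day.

0.0603

Hydraulic gradient i = 0.000757.
Darcy flux q = K · i = 23.10 × 0.0007570 = 0.01749 m/day.
Seepage velocity v = q / n_e = 0.01749 / 0.29 = 0.06030 m/day.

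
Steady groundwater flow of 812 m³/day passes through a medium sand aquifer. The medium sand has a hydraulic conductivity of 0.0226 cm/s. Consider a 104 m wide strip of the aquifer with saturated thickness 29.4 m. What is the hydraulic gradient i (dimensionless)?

Convert K: 0.0226 cm/s × 864 = 19.53 m/day.
Cross-sectional area A = 104 × 29.4 = 3058 m².
From Q = K·A·i, i = Q / (K·A) = 812 / (19.53 × 3058) = 0.01360.

0.0136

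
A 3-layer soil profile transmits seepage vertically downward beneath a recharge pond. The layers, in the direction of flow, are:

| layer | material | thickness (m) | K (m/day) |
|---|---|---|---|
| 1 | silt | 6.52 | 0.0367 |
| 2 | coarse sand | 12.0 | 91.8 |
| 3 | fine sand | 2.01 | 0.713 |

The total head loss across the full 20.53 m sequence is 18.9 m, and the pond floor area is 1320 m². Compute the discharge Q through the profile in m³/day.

Flow is perpendicular to layering, so the layers act in series and the equivalent K is the thickness-weighted harmonic mean.
Total thickness L = 6.52 + 12.0 + 2.01 = 20.53 m.
Σ(b_i/K_i) = 6.52/0.0367 + 12.0/91.8 + 2.01/0.713 = 180.6 d.
K_eq = L / Σ(b_i/K_i) = 20.53 / 180.6 = 0.1137 m/day.
Q = K_eq · A · (Δh/L) = 0.1137 × 1320 × (18.9/20.53) = 138.1 m³/day.

138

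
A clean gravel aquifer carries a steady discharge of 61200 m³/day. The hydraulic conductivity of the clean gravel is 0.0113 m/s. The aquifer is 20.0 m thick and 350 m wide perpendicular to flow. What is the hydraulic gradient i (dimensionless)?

Convert K: 0.0113 m/s × 86400 = 976.3 m/day.
Cross-sectional area A = 350 × 20.0 = 7000 m².
From Q = K·A·i, i = Q / (K·A) = 61200 / (976.3 × 7000) = 0.008955.

0.00895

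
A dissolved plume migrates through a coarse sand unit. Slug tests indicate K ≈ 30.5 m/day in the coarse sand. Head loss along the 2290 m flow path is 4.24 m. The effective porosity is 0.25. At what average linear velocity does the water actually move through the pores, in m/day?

Hydraulic gradient i = Δh / L = 4.24 / 2290 = 0.001852.
Darcy flux q = K · i = 30.50 × 0.001852 = 0.05647 m/day.
Seepage velocity v = q / n_e = 0.05647 / 0.25 = 0.2259 m/day.

0.226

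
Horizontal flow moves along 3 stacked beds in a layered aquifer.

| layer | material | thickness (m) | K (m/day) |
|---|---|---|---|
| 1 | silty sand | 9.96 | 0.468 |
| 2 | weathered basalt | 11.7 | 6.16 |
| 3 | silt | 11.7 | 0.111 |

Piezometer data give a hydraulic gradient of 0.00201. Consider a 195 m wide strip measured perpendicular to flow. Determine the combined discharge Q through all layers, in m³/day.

30.6

Flow is parallel to layering, so each bed carries its own Darcy discharge and the transmissivities add.
Σ(K_i·b_i) = 0.468×9.96 + 6.16×11.7 + 0.111×11.7 = 78.03 m²/day.
Hydraulic gradient i = 0.00201.
Q = Σ(K_i·b_i) · W · i = 78.03 × 195 × 0.002010 = 30.58 m³/day.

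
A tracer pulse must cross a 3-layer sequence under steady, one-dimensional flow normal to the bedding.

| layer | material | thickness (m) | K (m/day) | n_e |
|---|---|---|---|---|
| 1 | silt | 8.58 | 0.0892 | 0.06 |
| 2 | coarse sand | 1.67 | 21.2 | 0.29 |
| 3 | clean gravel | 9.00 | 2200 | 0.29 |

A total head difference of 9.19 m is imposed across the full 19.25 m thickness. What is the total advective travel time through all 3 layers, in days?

With flow normal to the layers, continuity requires the same specific discharge q through every layer.
Σ(b_i/K_i) = 8.58/0.0892 + 1.67/21.2 + 9.00/2200 = 96.27 d.
q = Δh / Σ(b_i/K_i) = 9.19 / 96.27 = 0.09546 m/day.
In each layer the seepage velocity is v_i = q/n_i, so the layer transit time is t_i = b_i·n_i / q:
  layer 1 (silt): t_1 = 8.58 × 0.06 / 0.09546 = 5.393 d
  layer 2 (coarse sand): t_2 = 1.67 × 0.29 / 0.09546 = 5.073 d
  layer 3 (clean gravel): t_3 = 9.00 × 0.29 / 0.09546 = 27.34 d
Total t = Σ t_i = 37.81 days.

37.8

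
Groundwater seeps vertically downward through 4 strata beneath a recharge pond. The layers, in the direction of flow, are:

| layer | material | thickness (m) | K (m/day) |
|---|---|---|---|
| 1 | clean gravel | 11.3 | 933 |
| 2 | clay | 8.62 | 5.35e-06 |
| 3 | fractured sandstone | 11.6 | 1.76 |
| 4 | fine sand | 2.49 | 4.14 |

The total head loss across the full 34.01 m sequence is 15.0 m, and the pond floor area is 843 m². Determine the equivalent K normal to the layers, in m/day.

Flow is perpendicular to layering, so the layers act in series and the equivalent K is the thickness-weighted harmonic mean.
Total thickness L = 11.3 + 8.62 + 11.6 + 2.49 = 34.01 m.
Σ(b_i/K_i) = 11.3/933 + 8.62/5.35e-06 + 11.6/1.76 + 2.49/4.14 = 1.611e+06 d.
K_eq = L / Σ(b_i/K_i) = 34.01 / 1.611e+06 = 2.111e-05 m/day.

2.11e-05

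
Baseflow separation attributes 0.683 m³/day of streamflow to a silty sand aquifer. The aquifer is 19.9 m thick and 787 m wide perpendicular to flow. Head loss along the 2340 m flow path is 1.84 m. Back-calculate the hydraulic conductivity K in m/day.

Cross-sectional area A = 787 × 19.9 = 15661 m².
Hydraulic gradient i = Δh / L = 1.84 / 2340 = 0.0007863.
From Q = K·A·i, K = Q / (A·i) = 0.683 / (15661 × 0.0007863) = 0.05546 m/day.

0.0555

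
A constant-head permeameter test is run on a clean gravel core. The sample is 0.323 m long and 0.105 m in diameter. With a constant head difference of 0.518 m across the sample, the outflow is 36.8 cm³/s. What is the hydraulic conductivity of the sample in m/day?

Cross-sectional area A = π·(d/2)² = π × (0.105/2)² = 0.008659 m².
Convert discharge: 36.8 cm³/s = 3.680e-05 m³/s.
Darcy's law rearranged: K = Q·L / (A·Δh) = 3.680e-05 × 0.323 / (0.008659 × 0.518) = 0.002650 m/s = 229.0 m/day.

229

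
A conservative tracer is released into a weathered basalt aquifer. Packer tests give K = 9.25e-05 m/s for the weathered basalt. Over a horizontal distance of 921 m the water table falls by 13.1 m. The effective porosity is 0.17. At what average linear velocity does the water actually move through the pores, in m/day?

Convert K: 9.25e-05 m/s × 86400 = 7.992 m/day.
Hydraulic gradient i = Δh / L = 13.1 / 921 = 0.01422.
Darcy flux q = K · i = 7.992 × 0.01422 = 0.1137 m/day.
Seepage velocity v = q / n_e = 0.1137 / 0.17 = 0.6687 m/day.

0.669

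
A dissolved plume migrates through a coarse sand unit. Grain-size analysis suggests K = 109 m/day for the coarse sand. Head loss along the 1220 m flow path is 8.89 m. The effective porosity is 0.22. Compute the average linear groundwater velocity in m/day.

3.61

Hydraulic gradient i = Δh / L = 8.89 / 1220 = 0.007287.
Darcy flux q = K · i = 109.0 × 0.007287 = 0.7943 m/day.
Seepage velocity v = q / n_e = 0.7943 / 0.22 = 3.610 m/day.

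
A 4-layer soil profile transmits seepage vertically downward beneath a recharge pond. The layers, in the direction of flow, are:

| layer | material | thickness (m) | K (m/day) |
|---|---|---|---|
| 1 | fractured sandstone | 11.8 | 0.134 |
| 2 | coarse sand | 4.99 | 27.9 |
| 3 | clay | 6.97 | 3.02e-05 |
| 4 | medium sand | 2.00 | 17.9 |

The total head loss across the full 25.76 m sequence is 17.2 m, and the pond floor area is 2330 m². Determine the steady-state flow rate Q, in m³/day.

0.174

Flow is perpendicular to layering, so the layers act in series and the equivalent K is the thickness-weighted harmonic mean.
Total thickness L = 11.8 + 4.99 + 6.97 + 2.00 = 25.76 m.
Σ(b_i/K_i) = 11.8/0.134 + 4.99/27.9 + 6.97/3.02e-05 + 2.00/17.9 = 2.309e+05 d.
K_eq = L / Σ(b_i/K_i) = 25.76 / 2.309e+05 = 0.0001116 m/day.
Q = K_eq · A · (Δh/L) = 0.0001116 × 2330 × (17.2/25.76) = 0.1736 m³/day.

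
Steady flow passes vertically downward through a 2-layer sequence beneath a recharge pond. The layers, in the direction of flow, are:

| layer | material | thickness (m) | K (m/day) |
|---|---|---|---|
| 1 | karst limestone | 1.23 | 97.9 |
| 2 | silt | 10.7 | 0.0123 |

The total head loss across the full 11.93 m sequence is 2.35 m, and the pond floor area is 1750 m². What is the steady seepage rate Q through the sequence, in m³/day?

Flow is perpendicular to layering, so the layers act in series and the equivalent K is the thickness-weighted harmonic mean.
Total thickness L = 1.23 + 10.7 = 11.93 m.
Σ(b_i/K_i) = 1.23/97.9 + 10.7/0.0123 = 869.9 d.
K_eq = L / Σ(b_i/K_i) = 11.93 / 869.9 = 0.01371 m/day.
Q = K_eq · A · (Δh/L) = 0.01371 × 1750 × (2.35/11.93) = 4.727 m³/day.

4.73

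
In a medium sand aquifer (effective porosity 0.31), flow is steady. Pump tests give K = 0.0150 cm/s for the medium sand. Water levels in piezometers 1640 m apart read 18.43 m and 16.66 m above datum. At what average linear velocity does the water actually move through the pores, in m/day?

Convert K: 0.0150 cm/s × 864 = 12.96 m/day.
Hydraulic gradient i = (18.43 − 16.66) / 1640 = 1.77 / 1640 = 0.001079.
Darcy flux q = K · i = 12.96 × 0.001079 = 0.01399 m/day.
Seepage velocity v = q / n_e = 0.01399 / 0.31 = 0.04512 m/day.

0.0451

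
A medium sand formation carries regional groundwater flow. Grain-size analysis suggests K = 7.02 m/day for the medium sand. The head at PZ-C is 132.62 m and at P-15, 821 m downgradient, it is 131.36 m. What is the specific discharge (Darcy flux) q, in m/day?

Hydraulic gradient i = (132.62 − 131.36) / 821 = 1.26 / 821 = 0.001535.
Specific discharge q = K · i = 7.020 × 0.001535 = 0.01077 m/day.

0.0108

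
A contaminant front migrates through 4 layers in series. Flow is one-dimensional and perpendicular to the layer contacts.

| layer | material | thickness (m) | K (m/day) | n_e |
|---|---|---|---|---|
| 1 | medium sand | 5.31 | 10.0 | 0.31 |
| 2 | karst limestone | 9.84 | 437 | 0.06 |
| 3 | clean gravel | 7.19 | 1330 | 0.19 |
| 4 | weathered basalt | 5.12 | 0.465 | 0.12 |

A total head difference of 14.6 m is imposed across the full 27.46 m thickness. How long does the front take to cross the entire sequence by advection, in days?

With flow normal to the layers, continuity requires the same specific discharge q through every layer.
Σ(b_i/K_i) = 5.31/10.0 + 9.84/437 + 7.19/1330 + 5.12/0.465 = 11.57 d.
q = Δh / Σ(b_i/K_i) = 14.6 / 11.57 = 1.262 m/day.
In each layer the seepage velocity is v_i = q/n_i, so the layer transit time is t_i = b_i·n_i / q:
  layer 1 (medium sand): t_1 = 5.31 × 0.31 / 1.262 = 1.304 d
  layer 2 (karst limestone): t_2 = 9.84 × 0.06 / 1.262 = 0.4679 d
  layer 3 (clean gravel): t_3 = 7.19 × 0.19 / 1.262 = 1.083 d
  layer 4 (weathered basalt): t_4 = 5.12 × 0.12 / 1.262 = 0.4869 d
Total t = Σ t_i = 3.342 days.

3.34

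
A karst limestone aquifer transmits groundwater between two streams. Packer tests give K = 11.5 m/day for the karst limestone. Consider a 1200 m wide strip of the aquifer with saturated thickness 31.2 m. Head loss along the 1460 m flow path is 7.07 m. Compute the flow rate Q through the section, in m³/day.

2080

Cross-sectional area A = 1200 × 31.2 = 37440 m².
Hydraulic gradient i = Δh / L = 7.07 / 1460 = 0.004842.
Darcy's law: Q = K · A · i = 11.50 × 37440 × 0.004842 = 2085 m³/day.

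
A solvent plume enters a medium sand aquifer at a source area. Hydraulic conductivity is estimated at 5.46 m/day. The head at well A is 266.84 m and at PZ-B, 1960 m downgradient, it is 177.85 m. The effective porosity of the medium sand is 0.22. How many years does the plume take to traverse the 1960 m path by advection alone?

Hydraulic gradient i = (266.84 − 177.85) / 1960 = 88.99 / 1960 = 0.04540.
Darcy flux q = K · i = 5.460 × 0.04540 = 0.2479 m/day.
Seepage velocity v = q / n_e = 0.2479 / 0.22 = 1.127 m/day.
Travel time t = L / v = 1960 / 1.127 = 1739 days = 4.762 years.

4.76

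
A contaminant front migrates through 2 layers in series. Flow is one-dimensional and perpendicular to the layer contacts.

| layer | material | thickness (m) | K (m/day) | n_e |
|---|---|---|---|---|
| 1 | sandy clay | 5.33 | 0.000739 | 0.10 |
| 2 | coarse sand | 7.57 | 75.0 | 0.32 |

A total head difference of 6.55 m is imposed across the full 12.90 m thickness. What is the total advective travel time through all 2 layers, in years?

8.91

With flow normal to the layers, continuity requires the same specific discharge q through every layer.
Σ(b_i/K_i) = 5.33/0.000739 + 7.57/75.0 = 7213 d.
q = Δh / Σ(b_i/K_i) = 6.55 / 7213 = 0.0009081 m/day.
In each layer the seepage velocity is v_i = q/n_i, so the layer transit time is t_i = b_i·n_i / q:
  layer 1 (sandy clay): t_1 = 5.33 × 0.10 / 0.0009081 = 586.9 d
  layer 2 (coarse sand): t_2 = 7.57 × 0.32 / 0.0009081 = 2667 d
Total t = Σ t_i = 3254 days = 8.910 years.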